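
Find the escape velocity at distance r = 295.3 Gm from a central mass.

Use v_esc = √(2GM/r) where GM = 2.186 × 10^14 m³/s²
r = 295.3 Gm = 2.953 × 10^11 m
GM = 2.186 × 10^14 m³/s²
2GM/r = 2 × (2.186 × 10^14) / (2.953 × 10^11) = 1480.53 m²/s²
v_esc = √(2GM/r) = 38.4776 m/s ≈ 38.48 m/s

Final answer: 38.48 m/s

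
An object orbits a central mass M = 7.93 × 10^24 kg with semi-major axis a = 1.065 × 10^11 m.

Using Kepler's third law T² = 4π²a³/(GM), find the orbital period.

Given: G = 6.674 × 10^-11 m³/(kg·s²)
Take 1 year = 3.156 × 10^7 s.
M = 7.93 × 10^24 kg
GM = G × M = 6.674 × 10^-11 × 7.93 × 10^24 = 5.29248 × 10^14 m³/s²
a = 1.065 × 10^11 m
a³ = 1.20795 × 10^33 m³
T = 2π √(a³/GM) = 2π √((1.20795 × 10^33) / (5.29248 × 10^14)) = 2π × 1.51076 × 10^9 s
T = 9.49237 × 10^9 s ≈ 300.8 years

Final answer: 300.8 years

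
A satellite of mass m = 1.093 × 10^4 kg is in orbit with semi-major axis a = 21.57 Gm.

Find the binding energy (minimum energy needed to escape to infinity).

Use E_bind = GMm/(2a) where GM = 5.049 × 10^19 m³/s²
a = 21.57 Gm = 2.157 × 10^10 m
GM = 5.049 × 10^19 m³/s²
m = 1.093 × 10^4 kg
GMm = 5.049 × 10^19 × 10930 = 5.51856 × 10^23 m³·kg/s²
2a = 4.314 × 10^10 m
E_bind = GMm/(2a) = 1.27922 × 10^13 J ≈ 12.79 TJ

Final answer: 12.79 TJ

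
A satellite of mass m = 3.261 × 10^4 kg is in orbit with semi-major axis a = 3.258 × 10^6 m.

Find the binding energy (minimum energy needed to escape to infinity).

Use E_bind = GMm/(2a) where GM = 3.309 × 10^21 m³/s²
a = 3.258 × 10^6 m
GM = 3.309 × 10^21 m³/s²
m = 3.261 × 10^4 kg
GMm = 3.309 × 10^21 × 32610 = 1.07906 × 10^26 m³·kg/s²
2a = 6.516 × 10^6 m
E_bind = GMm/(2a) = 1.65602 × 10^19 J ≈ 16.56 EJ

Final answer: 16.56 EJ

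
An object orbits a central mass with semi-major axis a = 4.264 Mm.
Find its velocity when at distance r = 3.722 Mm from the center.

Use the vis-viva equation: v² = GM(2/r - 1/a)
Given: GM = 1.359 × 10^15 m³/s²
a = 4.264 Mm = 4.264 × 10^6 m
r = 3.722 Mm = 3.722 × 10^6 m
GM = 1.359 × 10^15 m³/s²
2/r − 1/a = 5.37346 × 10^-7 − 2.34522 × 10^-7 = 3.02824 × 10^-7 m⁻¹
v² = GM (2/r − 1/a) = 4.11538 × 10^8 m²/s²
v = 20286.4 m/s ≈ 20.29 km/s

Final answer: 20.29 km/s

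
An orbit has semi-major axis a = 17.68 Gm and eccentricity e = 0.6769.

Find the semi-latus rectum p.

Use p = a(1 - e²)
a = 17.68 Gm = 1.768 × 10^10 m
e = 0.6769,  e² = 0.458194,  1 − e² = 0.541806
p = a(1 − e²) = 1.768 × 10^10 m × 0.541806 = 9.57914 × 10^9 m ≈ 9.579 Gm

Final answer: p = 9.579 Gm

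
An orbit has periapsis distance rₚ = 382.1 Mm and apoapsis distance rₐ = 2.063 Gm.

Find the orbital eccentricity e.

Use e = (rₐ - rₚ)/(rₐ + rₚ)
rₚ = 382.1 Mm = 3.821 × 10^8 m
rₐ = 2.063 Gm = 2.063 × 10^9 m
rₐ − rₚ = 1.6809 × 10^9 m
rₐ + rₚ = 2.4451 × 10^9 m
e = (rₐ − rₚ)/(rₐ + rₚ) = 0.687457

Final answer: e = 0.6875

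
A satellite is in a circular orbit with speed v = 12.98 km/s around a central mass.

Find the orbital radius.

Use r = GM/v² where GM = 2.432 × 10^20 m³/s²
v = 12.98 km/s = 12980 m/s
GM = 2.432 × 10^20 m³/s²
v² = 1.6848 × 10^8 m²/s²
r = GM/v² = (2.432 × 10^20) / (1.6848 × 10^8) = 1.44349 × 10^12 m ≈ 1.443 Tm

Final answer: 1.443 Tm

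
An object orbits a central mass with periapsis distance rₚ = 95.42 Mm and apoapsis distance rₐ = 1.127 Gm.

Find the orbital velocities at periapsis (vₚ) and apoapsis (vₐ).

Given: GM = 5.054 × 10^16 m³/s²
rₚ = 95.42 Mm = 9.542 × 10^7 m
rₐ = 1.127 Gm = 1.127 × 10^9 m
GM = 5.054 × 10^16 m³/s²
a = (rₚ + rₐ)/2 = 6.1121 × 10^8 m
Vis-viva: v² = GM (2/r − 1/a)
vₚ² = 5.054 × 10^16 × (2.096 × 10^-8 − 1.6361 × 10^-9) = 9.76628 × 10^8 m²/s²
vₚ = 31251.1 m/s ≈ 31.25 km/s
vₐ² = 5.054 × 10^16 × (1.77462 × 10^-9 − 1.6361 × 10^-9) = 7.001 × 10^6 m²/s²
vₐ = 2645.94 m/s ≈ 2.646 km/s

Final answer: vₚ = 31.25 km/s, vₐ = 2.646 km/s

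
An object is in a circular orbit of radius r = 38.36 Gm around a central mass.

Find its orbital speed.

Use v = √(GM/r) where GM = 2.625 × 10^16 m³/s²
r = 38.36 Gm = 3.836 × 10^10 m
GM = 2.625 × 10^16 m³/s²
GM/r = (2.625 × 10^16) / (3.836 × 10^10) = 684307 m²/s²
v = √(GM/r) = 827.228 m/s ≈ 827.2 m/s

Final answer: 827.2 m/s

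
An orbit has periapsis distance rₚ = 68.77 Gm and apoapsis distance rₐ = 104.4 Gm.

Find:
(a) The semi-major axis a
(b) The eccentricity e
rₚ = 68.77 Gm = 6.877 × 10^10 m
rₐ = 104.4 Gm = 1.044 × 10^11 m
(a) a = (rₚ + rₐ)/2 = 8.6585 × 10^10 m ≈ 86.58 Gm
(b) e = (rₐ − rₚ)/(rₐ + rₚ) = (3.563 × 10^10) / (1.7317 × 10^11) = 0.205752

Final answer:
(a) a = 86.58 Gm
(b) e = 0.2058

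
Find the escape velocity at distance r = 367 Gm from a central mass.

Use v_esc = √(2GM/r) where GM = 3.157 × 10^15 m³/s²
r = 367 Gm = 3.67 × 10^11 m
GM = 3.157 × 10^15 m³/s²
2GM/r = 2 × (3.157 × 10^15) / (3.67 × 10^11) = 17204.4 m²/s²
v_esc = √(2GM/r) = 131.165 m/s ≈ 131.2 m/s

Final answer: 131.2 m/s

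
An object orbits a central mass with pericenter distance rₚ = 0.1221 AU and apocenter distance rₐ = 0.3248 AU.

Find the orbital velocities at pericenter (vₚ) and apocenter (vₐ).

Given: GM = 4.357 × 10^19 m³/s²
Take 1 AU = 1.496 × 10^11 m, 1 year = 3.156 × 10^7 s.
rₚ = 0.1221 AU = 1.82662 × 10^10 m
rₐ = 0.3248 AU = 4.85901 × 10^10 m
GM = 4.357 × 10^19 m³/s²
a = (rₚ + rₐ)/2 = 3.34281 × 10^10 m
Vis-viva: v² = GM (2/r − 1/a)
vₚ² = 4.357 × 10^19 × (1.09492 × 10^-10 − 2.99149 × 10^-11) = 3.46718 × 10^9 m²/s²
vₚ = 58882.7 m/s ≈ 12.42 AU/year
vₐ² = 4.357 × 10^19 × (4.11607 × 10^-11 − 2.99149 × 10^-11) = 4.89976 × 10^8 m²/s²
vₐ = 22135.4 m/s ≈ 4.67 AU/year

Final answer: vₚ = 12.42 AU/year, vₐ = 4.67 AU/year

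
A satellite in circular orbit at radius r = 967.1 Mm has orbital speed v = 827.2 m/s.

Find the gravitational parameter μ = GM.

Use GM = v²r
r = 967.1 Mm = 9.671 × 10^8 m
v = 827.2 m/s
v² = 684260 m²/s²
GM = v²r = 684260 × 9.671 × 10^8 = 6.61748 × 10^14 m³/s²
GM ≈ 6.617 × 10^14 m³/s²

Final answer: GM = 6.617 × 10^14 m³/s²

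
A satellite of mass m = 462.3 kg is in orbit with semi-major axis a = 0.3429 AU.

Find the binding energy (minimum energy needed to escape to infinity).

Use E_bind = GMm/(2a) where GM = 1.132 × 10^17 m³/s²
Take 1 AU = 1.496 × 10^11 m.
a = 0.3429 AU = 5.12978 × 10^10 m
GM = 1.132 × 10^17 m³/s²
m = 462.3 kg
GMm = 1.132 × 10^17 × 462.3 = 5.23324 × 10^19 m³·kg/s²
2a = 1.02596 × 10^11 m
E_bind = GMm/(2a) = 5.10083 × 10^8 J ≈ 510.1 MJ

Final answer: 510.1 MJ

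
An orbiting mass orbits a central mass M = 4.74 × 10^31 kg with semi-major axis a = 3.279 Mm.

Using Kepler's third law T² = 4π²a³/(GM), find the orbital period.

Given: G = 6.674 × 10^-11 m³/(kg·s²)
M = 4.74 × 10^31 kg
GM = G × M = 6.674 × 10^-11 × 4.74 × 10^31 = 3.16348 × 10^21 m³/s²
a = 3.279 Mm = 3.279 × 10^6 m
a³ = 3.52553 × 10^19 m³
T = 2π √(a³/GM) = 2π √((3.52553 × 10^19) / (3.16348 × 10^21)) = 2π × 0.105567 s
T = 0.6633 s ≈ 0.6633 seconds

Final answer: 0.6633 seconds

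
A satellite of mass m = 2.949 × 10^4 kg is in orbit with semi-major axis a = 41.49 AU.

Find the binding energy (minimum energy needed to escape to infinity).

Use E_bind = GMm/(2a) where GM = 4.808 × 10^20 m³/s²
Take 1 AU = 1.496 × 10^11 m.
a = 41.49 AU = 6.2069 × 10^12 m
GM = 4.808 × 10^20 m³/s²
m = 2.949 × 10^4 kg
GMm = 4.808 × 10^20 × 29490 = 1.41788 × 10^25 m³·kg/s²
2a = 1.24138 × 10^13 m
E_bind = GMm/(2a) = 1.14218 × 10^12 J ≈ 1.142 TJ

Final answer: 1.142 TJ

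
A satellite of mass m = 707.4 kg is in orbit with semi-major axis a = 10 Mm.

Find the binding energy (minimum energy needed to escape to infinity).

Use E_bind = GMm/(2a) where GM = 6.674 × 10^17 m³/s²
a = 10 Mm = 1 × 10^7 m
GM = 6.674 × 10^17 m³/s²
m = 707.4 kg
GMm = 6.674 × 10^17 × 707.4 = 4.72119 × 10^20 m³·kg/s²
2a = 2 × 10^7 m
E_bind = GMm/(2a) = 2.36059 × 10^13 J ≈ 23.61 TJ

Final answer: 23.61 TJ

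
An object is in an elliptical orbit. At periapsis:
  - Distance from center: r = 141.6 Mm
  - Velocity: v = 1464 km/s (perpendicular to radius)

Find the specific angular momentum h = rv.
r = 141.6 Mm = 1.416 × 10^8 m
v = 1464 km/s = 1.464 × 10^6 m/s
h = rv = 1.416 × 10^8 × 1.464 × 10^6 = 2.07302 × 10^14 m²/s ≈ 2.073 × 10^14 m²/s

Final answer: h = 2.073 × 10^14 m²/s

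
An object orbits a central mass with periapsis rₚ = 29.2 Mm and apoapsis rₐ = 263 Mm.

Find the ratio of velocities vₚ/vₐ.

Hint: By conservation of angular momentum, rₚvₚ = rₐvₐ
rₚ = 29.2 Mm = 2.92 × 10^7 m
rₐ = 263 Mm = 2.63 × 10^8 m
rₚvₚ = rₐvₐ  ⇒  vₚ/vₐ = rₐ/rₚ
vₚ/vₐ = (2.63 × 10^8) / (2.92 × 10^7) = 9.00685

Final answer: vₚ/vₐ = 9.007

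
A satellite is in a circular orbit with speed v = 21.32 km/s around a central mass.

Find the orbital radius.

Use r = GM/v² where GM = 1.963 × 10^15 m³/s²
v = 21.32 km/s = 21320 m/s
GM = 1.963 × 10^15 m³/s²
v² = 4.54542 × 10^8 m²/s²
r = GM/v² = (1.963 × 10^15) / (4.54542 × 10^8) = 4.31863 × 10^6 m ≈ 4.319 Mm

Final answer: 4.319 Mm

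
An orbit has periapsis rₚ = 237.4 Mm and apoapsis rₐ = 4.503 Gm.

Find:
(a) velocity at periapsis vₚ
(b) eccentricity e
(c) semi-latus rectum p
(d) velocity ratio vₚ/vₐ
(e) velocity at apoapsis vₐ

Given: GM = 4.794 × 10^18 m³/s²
rₚ = 237.4 Mm = 2.374 × 10^8 m
rₐ = 4.503 Gm = 4.503 × 10^9 m
GM = 4.794 × 10^18 m³/s²
a = (rₚ + rₐ)/2 = 2.3702 × 10^9 m
e = (rₐ − rₚ)/(rₐ + rₚ) = (4.2656 × 10^9) / (4.7404 × 10^9) = 0.89984
(a) vₚ² = GM (2/rₚ − 1/a) = 4.794 × 10^18 × (8.4246 × 10^-9 − 4.21905 × 10^-10) = 3.83649 × 10^10 m²/s²;  vₚ = 195870 m/s ≈ 195.9 km/s
(b) e = 0.89984 ≈ 0.8998
(c) 1 − e² = 0.190289;  p = a(1 − e²) = 2.3702 × 10^9 × 0.190289 = 4.51022 × 10^8 m ≈ 451 Mm
(d) vₚ/vₐ = rₐ/rₚ (angular momentum) = (4.503 × 10^9) / (2.374 × 10^8) = 18.968 ≈ 18.97
(e) vₐ² = GM (2/rₐ − 1/a) = 4.794 × 10^18 × (4.44148 × 10^-10 − 4.21905 × 10^-10) = 1.06633 × 10^8 m²/s²;  vₐ = 10326.3 m/s ≈ 10.33 km/s

Final answer:
(a) velocity at periapsis vₚ = 195.9 km/s
(b) eccentricity e = 0.8998
(c) semi-latus rectum p = 451 Mm
(d) velocity ratio vₚ/vₐ = 18.97
(e) velocity at apoapsis vₐ = 10.33 km/s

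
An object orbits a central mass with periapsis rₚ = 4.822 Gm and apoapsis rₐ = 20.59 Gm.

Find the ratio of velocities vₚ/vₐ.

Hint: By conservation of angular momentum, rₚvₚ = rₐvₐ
rₚ = 4.822 Gm = 4.822 × 10^9 m
rₐ = 20.59 Gm = 2.059 × 10^10 m
rₚvₚ = rₐvₐ  ⇒  vₚ/vₐ = rₐ/rₚ
vₚ/vₐ = (2.059 × 10^10) / (4.822 × 10^9) = 4.27001

Final answer: vₚ/vₐ = 4.27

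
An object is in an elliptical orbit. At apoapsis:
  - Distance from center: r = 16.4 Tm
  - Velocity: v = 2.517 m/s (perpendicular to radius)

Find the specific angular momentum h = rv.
r = 16.4 Tm = 1.64 × 10^13 m
v = 2.517 m/s
h = rv = 1.64 × 10^13 × 2.517 = 4.12788 × 10^13 m²/s ≈ 4.128 × 10^13 m²/s

Final answer: h = 4.128 × 10^13 m²/s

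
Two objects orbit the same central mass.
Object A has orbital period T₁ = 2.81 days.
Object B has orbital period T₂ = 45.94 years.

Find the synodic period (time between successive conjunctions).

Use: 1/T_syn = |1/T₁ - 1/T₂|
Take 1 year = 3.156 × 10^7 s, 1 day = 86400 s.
T₁ = 2.81 days = 242784 s
T₂ = 45.94 years = 1.44987 × 10^9 s
1/T₁ = 4.11889 × 10^-6 s⁻¹
1/T₂ = 6.89719 × 10^-10 s⁻¹
|1/T₁ − 1/T₂| = 4.1182 × 10^-6 s⁻¹
T_syn = 1 / |1/T₁ − 1/T₂| = 242825 s ≈ 2.81 days

Final answer: T_syn = 2.81 days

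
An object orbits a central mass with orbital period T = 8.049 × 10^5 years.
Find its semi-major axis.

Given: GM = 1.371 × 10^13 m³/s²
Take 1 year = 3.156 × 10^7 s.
T = 8.049 × 10^5 years = 2.54026 × 10^13 s
GM = 1.371 × 10^13 m³/s²
Kepler's third law: a³ = GM T² / (4π²)
T² = 6.45294 × 10^26 s²
a³ = (1.371 × 10^13) × (6.45294 × 10^26) / (4π²) = 2.24097 × 10^38 m³
a = (a³)^(1/3) = 6.07405 × 10^12 m ≈ 6.074 × 10^12 m

Final answer: 6.074 × 10^12 m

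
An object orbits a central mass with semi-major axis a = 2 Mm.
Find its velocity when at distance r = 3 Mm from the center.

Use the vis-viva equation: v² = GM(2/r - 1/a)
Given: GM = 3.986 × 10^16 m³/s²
a = 2 Mm = 2 × 10^6 m
r = 3 Mm = 3 × 10^6 m
GM = 3.986 × 10^16 m³/s²
2/r − 1/a = 6.66667 × 10^-7 − 5 × 10^-7 = 1.66667 × 10^-7 m⁻¹
v² = GM (2/r − 1/a) = 6.64333 × 10^9 m²/s²
v = 81506.6 m/s ≈ 81.51 km/s

Final answer: 81.51 km/s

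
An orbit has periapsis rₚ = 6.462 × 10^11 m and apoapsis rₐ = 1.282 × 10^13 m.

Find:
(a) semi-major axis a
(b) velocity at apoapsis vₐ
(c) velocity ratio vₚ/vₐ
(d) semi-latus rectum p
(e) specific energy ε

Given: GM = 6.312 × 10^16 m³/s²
rₚ = 6.462 × 10^11 m
rₐ = 1.282 × 10^13 m
GM = 6.312 × 10^16 m³/s²
a = (rₚ + rₐ)/2 = 6.7331 × 10^12 m
e = (rₐ − rₚ)/(rₐ + rₚ) = (1.21738 × 10^13) / (1.34662 × 10^13) = 0.904026
(a) a = 6.7331 × 10^12 m ≈ 6.733 × 10^12 m
(b) vₐ² = GM (2/rₐ − 1/a) = 6.312 × 10^16 × (1.56006 × 10^-13 − 1.4852 × 10^-13) = 472.532 m²/s²;  vₐ = 21.7378 m/s ≈ 21.74 m/s
(c) vₚ/vₐ = rₐ/rₚ (angular momentum) = (1.282 × 10^13) / (6.462 × 10^11) = 19.8391 ≈ 19.84
(d) 1 − e² = 0.182736;  p = a(1 − e²) = 6.7331 × 10^12 × 0.182736 = 1.23038 × 10^12 m ≈ 1.23 × 10^12 m
(e) 2a = 1.34662 × 10^13 m;  ε = −GM/(2a) = -4687.29 J/kg ≈ -4.687 kJ/kg

Final answer:
(a) semi-major axis a = 6.733 × 10^12 m
(b) velocity at apoapsis vₐ = 21.74 m/s
(c) velocity ratio vₚ/vₐ = 19.84
(d) semi-latus rectum p = 1.23 × 10^12 m
(e) specific energy ε = -4.687 kJ/kg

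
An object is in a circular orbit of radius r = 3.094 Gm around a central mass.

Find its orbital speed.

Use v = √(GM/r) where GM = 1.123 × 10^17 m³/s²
r = 3.094 Gm = 3.094 × 10^9 m
GM = 1.123 × 10^17 m³/s²
GM/r = (1.123 × 10^17) / (3.094 × 10^9) = 3.62961 × 10^7 m²/s²
v = √(GM/r) = 6024.62 m/s ≈ 6.025 km/s

Final answer: 6.025 km/s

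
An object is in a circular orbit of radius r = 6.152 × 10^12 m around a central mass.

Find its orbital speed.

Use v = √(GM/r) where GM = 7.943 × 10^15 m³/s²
r = 6.152 × 10^12 m
GM = 7.943 × 10^15 m³/s²
GM/r = (7.943 × 10^15) / (6.152 × 10^12) = 1291.12 m²/s²
v = √(GM/r) = 35.9322 m/s ≈ 35.93 m/s

Final answer: 35.93 m/s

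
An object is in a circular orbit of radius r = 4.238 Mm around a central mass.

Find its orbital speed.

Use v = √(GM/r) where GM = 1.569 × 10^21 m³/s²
r = 4.238 Mm = 4.238 × 10^6 m
GM = 1.569 × 10^21 m³/s²
GM/r = (1.569 × 10^21) / (4.238 × 10^6) = 3.70222 × 10^14 m²/s²
v = √(GM/r) = 1.92411 × 10^7 m/s ≈ 1.924 × 10^4 km/s

Final answer: 1.924 × 10^4 km/s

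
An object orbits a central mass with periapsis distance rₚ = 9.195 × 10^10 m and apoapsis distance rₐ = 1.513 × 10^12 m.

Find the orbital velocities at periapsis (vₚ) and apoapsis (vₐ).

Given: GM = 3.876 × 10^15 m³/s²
rₚ = 9.195 × 10^10 m
rₐ = 1.513 × 10^12 m
GM = 3.876 × 10^15 m³/s²
a = (rₚ + rₐ)/2 = 8.02475 × 10^11 m
Vis-viva: v² = GM (2/r − 1/a)
vₚ² = 3.876 × 10^15 × (2.1751 × 10^-11 − 1.24614 × 10^-12) = 79476.6 m²/s²
vₚ = 281.916 m/s ≈ 281.9 m/s
vₐ² = 3.876 × 10^15 × (1.32188 × 10^-12 − 1.24614 × 10^-12) = 293.538 m²/s²
vₐ = 17.133 m/s ≈ 17.13 m/s

Final answer: vₚ = 281.9 m/s, vₐ = 17.13 m/s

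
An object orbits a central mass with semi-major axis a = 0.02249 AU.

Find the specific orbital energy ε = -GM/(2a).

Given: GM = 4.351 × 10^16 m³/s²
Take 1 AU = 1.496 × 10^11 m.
a = 0.02249 AU = 3.3645 × 10^9 m
GM = 4.351 × 10^16 m³/s²
2a = 6.72901 × 10^9 m
ε = −GM/(2a) = -6.46603 × 10^6 J/kg ≈ -6.466 MJ/kg

Final answer: -6.466 MJ/kg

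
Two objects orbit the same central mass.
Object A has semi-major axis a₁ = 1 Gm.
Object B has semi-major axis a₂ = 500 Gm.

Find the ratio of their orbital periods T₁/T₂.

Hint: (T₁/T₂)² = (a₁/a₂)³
a₁ = 1 Gm = 1 × 10^9 m
a₂ = 500 Gm = 5 × 10^11 m
a₁/a₂ = 0.002
T₁/T₂ = (a₁/a₂)^(3/2) = (0.002)^1.5 = 8.94427 × 10^-5

Final answer: T₁/T₂ = 8.944 × 10^-5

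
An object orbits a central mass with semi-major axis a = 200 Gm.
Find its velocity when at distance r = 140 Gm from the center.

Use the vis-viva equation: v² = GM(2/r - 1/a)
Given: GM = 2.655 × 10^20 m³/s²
a = 200 Gm = 2 × 10^11 m
r = 140 Gm = 1.4 × 10^11 m
GM = 2.655 × 10^20 m³/s²
2/r − 1/a = 1.42857 × 10^-11 − 5 × 10^-12 = 9.28571 × 10^-12 m⁻¹
v² = GM (2/r − 1/a) = 2.46536 × 10^9 m²/s²
v = 49652.4 m/s ≈ 49.65 km/s

Final answer: 49.65 km/s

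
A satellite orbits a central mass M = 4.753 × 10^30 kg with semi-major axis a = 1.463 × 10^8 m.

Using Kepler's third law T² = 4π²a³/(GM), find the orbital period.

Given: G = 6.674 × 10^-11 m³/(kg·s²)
M = 4.753 × 10^30 kg
GM = G × M = 6.674 × 10^-11 × 4.753 × 10^30 = 3.17215 × 10^20 m³/s²
a = 1.463 × 10^8 m
a³ = 3.13136 × 10^24 m³
T = 2π √(a³/GM) = 2π √((3.13136 × 10^24) / (3.17215 × 10^20)) = 2π × 99.3549 s
T = 624.266 s ≈ 10.4 minutes

Final answer: 10.4 minutes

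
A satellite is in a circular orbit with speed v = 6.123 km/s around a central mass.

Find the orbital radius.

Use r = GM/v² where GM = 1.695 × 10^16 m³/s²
v = 6.123 km/s = 6123 m/s
GM = 1.695 × 10^16 m³/s²
v² = 3.74911 × 10^7 m²/s²
r = GM/v² = (1.695 × 10^16) / (3.74911 × 10^7) = 4.52107 × 10^8 m ≈ 452.1 Mm

Final answer: 452.1 Mm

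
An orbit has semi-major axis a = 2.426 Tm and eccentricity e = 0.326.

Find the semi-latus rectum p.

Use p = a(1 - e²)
a = 2.426 Tm = 2.426 × 10^12 m
e = 0.326,  e² = 0.106276,  1 − e² = 0.893724
p = a(1 − e²) = 2.426 × 10^12 m × 0.893724 = 2.16817 × 10^12 m ≈ 2.168 Tm

Final answer: p = 2.168 Tm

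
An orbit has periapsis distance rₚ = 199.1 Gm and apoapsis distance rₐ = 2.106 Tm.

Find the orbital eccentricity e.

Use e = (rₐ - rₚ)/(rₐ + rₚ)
rₚ = 199.1 Gm = 1.991 × 10^11 m
rₐ = 2.106 Tm = 2.106 × 10^12 m
rₐ − rₚ = 1.9069 × 10^12 m
rₐ + rₚ = 2.3051 × 10^12 m
e = (rₐ − rₚ)/(rₐ + rₚ) = 0.827253

Final answer: e = 0.8273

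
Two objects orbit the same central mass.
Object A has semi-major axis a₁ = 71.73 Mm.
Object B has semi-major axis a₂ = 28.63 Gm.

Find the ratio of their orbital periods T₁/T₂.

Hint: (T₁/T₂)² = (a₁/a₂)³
a₁ = 71.73 Mm = 7.173 × 10^7 m
a₂ = 28.63 Gm = 2.863 × 10^10 m
a₁/a₂ = 0.00250541
T₁/T₂ = (a₁/a₂)^(3/2) = (0.00250541)^1.5 = 0.000125406

Final answer: T₁/T₂ = 0.0001254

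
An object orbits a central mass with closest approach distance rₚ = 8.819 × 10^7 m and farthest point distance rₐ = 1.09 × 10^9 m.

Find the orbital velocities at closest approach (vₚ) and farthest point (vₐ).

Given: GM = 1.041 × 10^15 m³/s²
rₚ = 8.819 × 10^7 m
rₐ = 1.09 × 10^9 m
GM = 1.041 × 10^15 m³/s²
a = (rₚ + rₐ)/2 = 5.89095 × 10^8 m
Vis-viva: v² = GM (2/r − 1/a)
vₚ² = 1.041 × 10^15 × (2.26783 × 10^-8 − 1.69752 × 10^-9) = 2.1841 × 10^7 m²/s²
vₚ = 4673.44 m/s ≈ 4.673 km/s
vₐ² = 1.041 × 10^15 × (1.83486 × 10^-9 − 1.69752 × 10^-9) = 142974 m²/s²
vₐ = 378.12 m/s ≈ 378.1 m/s

Final answer: vₚ = 4.673 km/s, vₐ = 378.1 m/s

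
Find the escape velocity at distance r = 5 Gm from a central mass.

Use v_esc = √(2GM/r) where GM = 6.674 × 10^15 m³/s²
r = 5 Gm = 5 × 10^9 m
GM = 6.674 × 10^15 m³/s²
2GM/r = 2 × (6.674 × 10^15) / (5 × 10^9) = 2.6696 × 10^6 m²/s²
v_esc = √(2GM/r) = 1633.89 m/s ≈ 1.634 km/s

Final answer: 1.634 km/s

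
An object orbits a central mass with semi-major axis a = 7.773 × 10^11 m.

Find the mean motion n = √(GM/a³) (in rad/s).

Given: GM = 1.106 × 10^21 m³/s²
a = 7.773 × 10^11 m
GM = 1.106 × 10^21 m³/s²
a³ = 4.69641 × 10^35 m³
GM/a³ = (1.106 × 10^21) / (4.69641 × 10^35) = 2.35499 × 10^-15 s⁻²
n = √(GM/a³) = 4.85282 × 10^-8 rad/s ≈ 4.853 × 10^-8 rad/s

Final answer: n = 4.853 × 10^-8 rad/s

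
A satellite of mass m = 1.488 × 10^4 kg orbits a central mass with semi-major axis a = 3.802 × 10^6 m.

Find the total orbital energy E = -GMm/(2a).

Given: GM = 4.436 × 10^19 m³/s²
a = 3.802 × 10^6 m
GM = 4.436 × 10^19 m³/s²
2a = 7.604 × 10^6 m
GMm = 4.436 × 10^19 × 14880 = 6.60077 × 10^23 m³·kg/s²
E = −GMm/(2a) = -8.68065 × 10^16 J ≈ -86.81 PJ

Final answer: -86.81 PJ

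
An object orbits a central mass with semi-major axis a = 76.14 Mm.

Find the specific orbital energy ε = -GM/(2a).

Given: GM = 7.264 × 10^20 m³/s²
a = 76.14 Mm = 7.614 × 10^7 m
GM = 7.264 × 10^20 m³/s²
2a = 1.5228 × 10^8 m
ε = −GM/(2a) = -4.77016 × 10^12 J/kg ≈ -4770 GJ/kg

Final answer: -4770 GJ/kg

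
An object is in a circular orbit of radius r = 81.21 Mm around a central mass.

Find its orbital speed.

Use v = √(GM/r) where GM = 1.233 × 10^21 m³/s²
r = 81.21 Mm = 8.121 × 10^7 m
GM = 1.233 × 10^21 m³/s²
GM/r = (1.233 × 10^21) / (8.121 × 10^7) = 1.51829 × 10^13 m²/s²
v = √(GM/r) = 3.89652 × 10^6 m/s ≈ 3897 km/s

Final answer: 3897 km/s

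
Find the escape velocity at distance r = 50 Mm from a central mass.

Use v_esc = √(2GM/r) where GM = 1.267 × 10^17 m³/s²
r = 50 Mm = 5 × 10^7 m
GM = 1.267 × 10^17 m³/s²
2GM/r = 2 × (1.267 × 10^17) / (5 × 10^7) = 5.068 × 10^9 m²/s²
v_esc = √(2GM/r) = 71189.9 m/s ≈ 71.19 km/s

Final answer: 71.19 km/s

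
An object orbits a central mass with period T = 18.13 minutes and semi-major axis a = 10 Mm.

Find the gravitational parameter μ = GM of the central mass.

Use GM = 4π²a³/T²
T = 18.13 minutes = 1087.8 s
a = 10 Mm = 1 × 10^7 m
a³ = 1 × 10^21 m³
T² = 1.18331 × 10^6 s²
GM = 4π² × (1 × 10^21) / (1.18331 × 10^6) = 3.33627 × 10^16 m³/s²
GM ≈ 3.336 × 10^16 m³/s²

Final answer: GM = 3.336 × 10^16 m³/s²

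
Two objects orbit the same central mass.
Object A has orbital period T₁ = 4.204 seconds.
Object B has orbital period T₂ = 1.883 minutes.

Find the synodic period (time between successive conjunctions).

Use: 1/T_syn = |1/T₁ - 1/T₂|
T₁ = 4.204 seconds
T₂ = 1.883 minutes = 112.98 s
1/T₁ = 0.237869 s⁻¹
1/T₂ = 0.00885112 s⁻¹
|1/T₁ − 1/T₂| = 0.229018 s⁻¹
T_syn = 1 / |1/T₁ − 1/T₂| = 4.36648 s ≈ 4.366 seconds

Final answer: T_syn = 4.366 seconds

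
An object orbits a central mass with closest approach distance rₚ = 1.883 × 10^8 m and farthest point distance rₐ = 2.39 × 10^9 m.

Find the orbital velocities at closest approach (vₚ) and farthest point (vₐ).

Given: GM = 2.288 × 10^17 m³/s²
rₚ = 1.883 × 10^8 m
rₐ = 2.39 × 10^9 m
GM = 2.288 × 10^17 m³/s²
a = (rₚ + rₐ)/2 = 1.28915 × 10^9 m
Vis-viva: v² = GM (2/r − 1/a)
vₚ² = 2.288 × 10^17 × (1.06213 × 10^-8 − 7.75705 × 10^-10) = 2.25268 × 10^9 m²/s²
vₚ = 47462.4 m/s ≈ 47.46 km/s
vₐ² = 2.288 × 10^17 × (8.3682 × 10^-10 − 7.75705 × 10^-10) = 1.39831 × 10^7 m²/s²
vₐ = 3739.4 m/s ≈ 3.739 km/s

Final answer: vₚ = 47.46 km/s, vₐ = 3.739 km/s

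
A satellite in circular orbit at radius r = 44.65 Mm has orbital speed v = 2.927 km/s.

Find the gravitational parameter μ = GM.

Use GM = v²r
r = 44.65 Mm = 4.465 × 10^7 m
v = 2.927 km/s = 2927 m/s
v² = 8.56733 × 10^6 m²/s²
GM = v²r = 8.56733 × 10^6 × 4.465 × 10^7 = 3.82531 × 10^14 m³/s²
GM ≈ 3.825 × 10^14 m³/s²

Final answer: GM = 3.825 × 10^14 m³/s²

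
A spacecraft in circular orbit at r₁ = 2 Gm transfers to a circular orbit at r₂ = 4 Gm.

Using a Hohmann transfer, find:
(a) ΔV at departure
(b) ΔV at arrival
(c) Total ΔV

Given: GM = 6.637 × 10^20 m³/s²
r₁ = 2 Gm = 2 × 10^9 m
r₂ = 4 Gm = 4 × 10^9 m
GM = 6.637 × 10^20 m³/s²
Transfer ellipse: a_t = (r₁ + r₂)/2 = 3 × 10^9 m
Circular speed at r₁: v₁ = √(GM/r₁) = 576064 m/s
Transfer speed at r₁ (periapsis): v₁ₜ = √(GM(2/r₁ − 1/a_t)) = 665182 m/s
(a) ΔV₁ = v₁ₜ − v₁ = 89117.4 m/s ≈ 89.12 km/s
Circular speed at r₂: v₂ = √(GM/r₂) = 407339 m/s
Transfer speed at r₂ (apoapsis): v₂ₜ = √(GM(2/r₂ − 1/a_t)) = 332591 m/s
(b) ΔV₂ = v₂ − v₂ₜ = 74748.1 m/s ≈ 74.75 km/s
(c) ΔV_total = ΔV₁ + ΔV₂ = 163866 m/s ≈ 163.9 km/s

Final answer:
(a) ΔV₁ = 89.12 km/s
(b) ΔV₂ = 74.75 km/s
(c) ΔV_total = 163.9 km/s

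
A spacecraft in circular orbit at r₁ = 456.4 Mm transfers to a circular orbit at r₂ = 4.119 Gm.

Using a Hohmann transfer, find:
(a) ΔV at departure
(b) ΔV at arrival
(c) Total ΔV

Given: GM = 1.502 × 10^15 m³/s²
r₁ = 456.4 Mm = 4.564 × 10^8 m
r₂ = 4.119 Gm = 4.119 × 10^9 m
GM = 1.502 × 10^15 m³/s²
Transfer ellipse: a_t = (r₁ + r₂)/2 = 2.2877 × 10^9 m
Circular speed at r₁: v₁ = √(GM/r₁) = 1814.1 m/s
Transfer speed at r₁ (periapsis): v₁ₜ = √(GM(2/r₁ − 1/a_t)) = 2434.21 m/s
(a) ΔV₁ = v₁ₜ − v₁ = 620.109 m/s ≈ 620.1 m/s
Circular speed at r₂: v₂ = √(GM/r₂) = 603.864 m/s
Transfer speed at r₂ (apoapsis): v₂ₜ = √(GM(2/r₂ − 1/a_t)) = 269.72 m/s
(b) ΔV₂ = v₂ − v₂ₜ = 334.144 m/s ≈ 334.1 m/s
(c) ΔV_total = ΔV₁ + ΔV₂ = 954.253 m/s ≈ 954.3 m/s

Final answer:
(a) ΔV₁ = 620.1 m/s
(b) ΔV₂ = 334.1 m/s
(c) ΔV_total = 954.3 m/s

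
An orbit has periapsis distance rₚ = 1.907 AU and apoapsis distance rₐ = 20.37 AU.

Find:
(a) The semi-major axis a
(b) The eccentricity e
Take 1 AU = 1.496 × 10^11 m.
rₚ = 1.907 AU = 2.85287 × 10^11 m
rₐ = 20.37 AU = 3.04735 × 10^12 m
(a) a = (rₚ + rₐ)/2 = 1.66632 × 10^12 m ≈ 11.14 AU
(b) e = (rₐ − rₚ)/(rₐ + rₚ) = (2.76206 × 10^12) / (3.33264 × 10^12) = 0.828792

Final answer:
(a) a = 11.14 AU
(b) e = 0.8288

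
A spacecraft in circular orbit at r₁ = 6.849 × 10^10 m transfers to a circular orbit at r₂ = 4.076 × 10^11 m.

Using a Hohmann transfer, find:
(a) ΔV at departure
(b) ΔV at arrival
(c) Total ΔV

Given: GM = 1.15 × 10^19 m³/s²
r₁ = 6.849 × 10^10 m
r₂ = 4.076 × 10^11 m
GM = 1.15 × 10^19 m³/s²
Transfer ellipse: a_t = (r₁ + r₂)/2 = 2.38045 × 10^11 m
Circular speed at r₁: v₁ = √(GM/r₁) = 12957.9 m/s
Transfer speed at r₁ (periapsis): v₁ₜ = √(GM(2/r₁ − 1/a_t)) = 16956 m/s
(a) ΔV₁ = v₁ₜ − v₁ = 3998.06 m/s ≈ 3.998 km/s
Circular speed at r₂: v₂ = √(GM/r₂) = 5311.68 m/s
Transfer speed at r₂ (apoapsis): v₂ₜ = √(GM(2/r₂ − 1/a_t)) = 2849.15 m/s
(b) ΔV₂ = v₂ − v₂ₜ = 2462.53 m/s ≈ 2.463 km/s
(c) ΔV_total = ΔV₁ + ΔV₂ = 6460.58 m/s ≈ 6.461 km/s

Final answer:
(a) ΔV₁ = 3.998 km/s
(b) ΔV₂ = 2.463 km/s
(c) ΔV_total = 6.461 km/s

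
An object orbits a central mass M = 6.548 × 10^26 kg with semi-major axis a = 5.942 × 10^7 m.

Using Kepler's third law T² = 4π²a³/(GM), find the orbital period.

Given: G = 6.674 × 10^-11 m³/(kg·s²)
M = 6.548 × 10^26 kg
GM = G × M = 6.674 × 10^-11 × 6.548 × 10^26 = 4.37014 × 10^16 m³/s²
a = 5.942 × 10^7 m
a³ = 2.09796 × 10^23 m³
T = 2π √(a³/GM) = 2π √((2.09796 × 10^23) / (4.37014 × 10^16)) = 2π × 2191.05 s
T = 13766.7 s ≈ 3.824 hours

Final answer: 3.824 hours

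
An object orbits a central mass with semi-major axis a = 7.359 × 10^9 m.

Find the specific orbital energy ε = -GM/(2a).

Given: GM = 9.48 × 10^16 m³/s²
a = 7.359 × 10^9 m
GM = 9.48 × 10^16 m³/s²
2a = 1.4718 × 10^10 m
ε = −GM/(2a) = -6.44109 × 10^6 J/kg ≈ -6.441 MJ/kg

Final answer: -6.441 MJ/kg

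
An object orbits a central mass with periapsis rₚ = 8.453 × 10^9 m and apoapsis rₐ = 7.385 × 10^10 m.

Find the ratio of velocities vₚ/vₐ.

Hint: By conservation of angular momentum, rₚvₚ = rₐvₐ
rₚ = 8.453 × 10^9 m
rₐ = 7.385 × 10^10 m
rₚvₚ = rₐvₐ  ⇒  vₚ/vₐ = rₐ/rₚ
vₚ/vₐ = (7.385 × 10^10) / (8.453 × 10^9) = 8.73654

Final answer: vₚ/vₐ = 8.737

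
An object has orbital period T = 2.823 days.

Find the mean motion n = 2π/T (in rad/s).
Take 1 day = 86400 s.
T = 2.823 days = 243907 s
n = 2π / 243907 s = 2.57606 × 10^-5 rad/s ≈ 2.576 × 10^-5 rad/s

Final answer: n = 2.576 × 10^-5 rad/s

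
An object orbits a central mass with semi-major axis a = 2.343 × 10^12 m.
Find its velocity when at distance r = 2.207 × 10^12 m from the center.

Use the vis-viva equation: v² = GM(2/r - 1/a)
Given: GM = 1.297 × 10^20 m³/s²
a = 2.343 × 10^12 m
r = 2.207 × 10^12 m
GM = 1.297 × 10^20 m³/s²
2/r − 1/a = 9.06208 × 10^-13 − 4.26803 × 10^-13 = 4.79404 × 10^-13 m⁻¹
v² = GM (2/r − 1/a) = 6.21787 × 10^7 m²/s²
v = 7885.35 m/s ≈ 7.885 km/s

Final answer: 7.885 km/s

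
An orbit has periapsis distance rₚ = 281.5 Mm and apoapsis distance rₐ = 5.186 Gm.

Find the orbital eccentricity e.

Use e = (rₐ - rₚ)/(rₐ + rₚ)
rₚ = 281.5 Mm = 2.815 × 10^8 m
rₐ = 5.186 Gm = 5.186 × 10^9 m
rₐ − rₚ = 4.9045 × 10^9 m
rₐ + rₚ = 5.4675 × 10^9 m
e = (rₐ − rₚ)/(rₐ + rₚ) = 0.897028

Final answer: e = 0.897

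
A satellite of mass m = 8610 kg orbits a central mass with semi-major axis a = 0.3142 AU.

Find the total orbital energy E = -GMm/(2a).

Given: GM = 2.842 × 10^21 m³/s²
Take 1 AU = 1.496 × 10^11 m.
a = 0.3142 AU = 4.70043 × 10^10 m
GM = 2.842 × 10^21 m³/s²
2a = 9.40086 × 10^10 m
GMm = 2.842 × 10^21 × 8610 = 2.44696 × 10^25 m³·kg/s²
E = −GMm/(2a) = -2.60291 × 10^14 J ≈ -260.3 TJ

Final answer: -260.3 TJ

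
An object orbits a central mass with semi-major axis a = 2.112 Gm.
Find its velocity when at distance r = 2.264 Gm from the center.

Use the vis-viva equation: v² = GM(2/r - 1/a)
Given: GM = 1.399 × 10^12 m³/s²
a = 2.112 Gm = 2.112 × 10^9 m
r = 2.264 Gm = 2.264 × 10^9 m
GM = 1.399 × 10^12 m³/s²
2/r − 1/a = 8.83392 × 10^-10 − 4.73485 × 10^-10 = 4.09907 × 10^-10 m⁻¹
v² = GM (2/r − 1/a) = 573.46 m²/s²
v = 23.947 m/s ≈ 23.95 m/s

Final answer: 23.95 m/s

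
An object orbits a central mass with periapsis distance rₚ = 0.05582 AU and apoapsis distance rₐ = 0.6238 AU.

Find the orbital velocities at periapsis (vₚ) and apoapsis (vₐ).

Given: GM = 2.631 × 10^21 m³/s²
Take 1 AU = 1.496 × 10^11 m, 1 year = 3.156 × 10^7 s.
rₚ = 0.05582 AU = 8.35067 × 10^9 m
rₐ = 0.6238 AU = 9.33205 × 10^10 m
GM = 2.631 × 10^21 m³/s²
a = (rₚ + rₐ)/2 = 5.08356 × 10^10 m
Vis-viva: v² = GM (2/r − 1/a)
vₚ² = 2.631 × 10^21 × (2.39502 × 10^-10 − 1.96713 × 10^-11) = 5.78374 × 10^11 m²/s²
vₚ = 760509 m/s ≈ 160.4 AU/year
vₐ² = 2.631 × 10^21 × (2.14315 × 10^-11 − 1.96713 × 10^-11) = 4.63124 × 10^9 m²/s²
vₐ = 68053.2 m/s ≈ 14.36 AU/year

Final answer: vₚ = 160.4 AU/year, vₐ = 14.36 AU/year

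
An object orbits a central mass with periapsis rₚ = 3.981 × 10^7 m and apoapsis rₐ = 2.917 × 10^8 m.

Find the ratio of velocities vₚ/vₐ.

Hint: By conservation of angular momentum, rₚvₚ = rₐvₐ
rₚ = 3.981 × 10^7 m
rₐ = 2.917 × 10^8 m
rₚvₚ = rₐvₐ  ⇒  vₚ/vₐ = rₐ/rₚ
vₚ/vₐ = (2.917 × 10^8) / (3.981 × 10^7) = 7.3273

Final answer: vₚ/vₐ = 7.327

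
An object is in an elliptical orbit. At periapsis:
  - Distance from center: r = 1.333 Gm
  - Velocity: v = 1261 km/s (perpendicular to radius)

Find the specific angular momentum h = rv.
r = 1.333 Gm = 1.333 × 10^9 m
v = 1261 km/s = 1.261 × 10^6 m/s
h = rv = 1.333 × 10^9 × 1.261 × 10^6 = 1.68091 × 10^15 m²/s ≈ 1.681 × 10^15 m²/s

Final answer: h = 1.681 × 10^15 m²/s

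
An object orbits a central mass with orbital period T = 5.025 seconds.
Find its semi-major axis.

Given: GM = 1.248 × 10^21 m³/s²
T = 5.025 seconds
GM = 1.248 × 10^21 m³/s²
Kepler's third law: a³ = GM T² / (4π²)
T² = 25.2506 s²
a³ = (1.248 × 10^21) × 25.2506 / (4π²) = 7.98228 × 10^20 m³
a = (a³)^(1/3) = 9.27632 × 10^6 m ≈ 9.276 Mm

Final answer: 9.276 Mm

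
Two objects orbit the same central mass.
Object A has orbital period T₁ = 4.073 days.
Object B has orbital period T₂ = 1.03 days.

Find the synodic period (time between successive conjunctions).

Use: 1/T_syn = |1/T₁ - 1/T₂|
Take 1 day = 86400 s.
T₁ = 4.073 days = 351907 s
T₂ = 1.03 days = 88992 s
1/T₁ = 2.84166 × 10^-6 s⁻¹
1/T₂ = 1.1237 × 10^-5 s⁻¹
|1/T₁ − 1/T₂| = 8.39531 × 10^-6 s⁻¹
T_syn = 1 / |1/T₁ − 1/T₂| = 119114 s ≈ 1.379 days

Final answer: T_syn = 1.379 days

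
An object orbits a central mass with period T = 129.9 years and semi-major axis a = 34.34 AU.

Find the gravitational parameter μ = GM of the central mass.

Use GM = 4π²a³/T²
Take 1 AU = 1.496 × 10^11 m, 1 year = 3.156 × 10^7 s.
T = 129.9 years = 4.09964 × 10^9 s
a = 34.34 AU = 5.13726 × 10^12 m
a³ = 1.3558 × 10^38 m³
T² = 1.68071 × 10^19 s²
GM = 4π² × (1.3558 × 10^38) / (1.68071 × 10^19) = 3.18466 × 10^20 m³/s²
GM ≈ 3.185 × 10^20 m³/s²

Final answer: GM = 3.185 × 10^20 m³/s²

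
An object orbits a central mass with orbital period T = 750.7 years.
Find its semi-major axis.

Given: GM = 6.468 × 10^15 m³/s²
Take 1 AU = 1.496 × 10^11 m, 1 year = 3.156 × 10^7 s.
T = 750.7 years = 2.36921 × 10^10 s
GM = 6.468 × 10^15 m³/s²
Kepler's third law: a³ = GM T² / (4π²)
T² = 5.61315 × 10^20 s²
a³ = (6.468 × 10^15) × (5.61315 × 10^20) / (4π²) = 9.19638 × 10^34 m³
a = (a³)^(1/3) = 4.51377 × 10^11 m ≈ 3.017 AU

Final answer: 3.017 AU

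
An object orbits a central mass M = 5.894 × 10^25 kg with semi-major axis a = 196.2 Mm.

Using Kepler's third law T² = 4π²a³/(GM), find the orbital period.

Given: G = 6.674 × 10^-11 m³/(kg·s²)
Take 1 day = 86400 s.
M = 5.894 × 10^25 kg
GM = G × M = 6.674 × 10^-11 × 5.894 × 10^25 = 3.93366 × 10^15 m³/s²
a = 196.2 Mm = 1.962 × 10^8 m
a³ = 7.55261 × 10^24 m³
T = 2π √(a³/GM) = 2π √((7.55261 × 10^24) / (3.93366 × 10^15)) = 2π × 43817.8 s
T = 275315 s ≈ 3.187 days

Final answer: 3.187 days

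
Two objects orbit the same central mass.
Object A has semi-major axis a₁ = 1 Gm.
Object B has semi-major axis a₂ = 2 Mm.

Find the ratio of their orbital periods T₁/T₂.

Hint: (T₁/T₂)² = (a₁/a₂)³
a₁ = 1 Gm = 1 × 10^9 m
a₂ = 2 Mm = 2 × 10^6 m
a₁/a₂ = 500
T₁/T₂ = (a₁/a₂)^(3/2) = (500)^1.5 = 11180.3

Final answer: T₁/T₂ = 1.118 × 10^4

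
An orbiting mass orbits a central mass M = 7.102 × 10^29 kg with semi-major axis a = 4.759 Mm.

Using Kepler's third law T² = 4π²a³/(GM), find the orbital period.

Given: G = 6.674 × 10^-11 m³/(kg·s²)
M = 7.102 × 10^29 kg
GM = G × M = 6.674 × 10^-11 × 7.102 × 10^29 = 4.73987 × 10^19 m³/s²
a = 4.759 Mm = 4.759 × 10^6 m
a³ = 1.07782 × 10^20 m³
T = 2π √(a³/GM) = 2π √((1.07782 × 10^20) / (4.73987 × 10^19)) = 2π × 1.50796 s
T = 9.4748 s ≈ 9.475 seconds

Final answer: 9.475 seconds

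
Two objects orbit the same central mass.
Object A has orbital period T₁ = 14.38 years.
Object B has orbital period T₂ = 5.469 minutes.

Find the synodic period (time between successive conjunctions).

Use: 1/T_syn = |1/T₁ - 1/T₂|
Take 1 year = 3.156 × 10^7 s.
T₁ = 14.38 years = 4.53833 × 10^8 s
T₂ = 5.469 minutes = 328.14 s
1/T₁ = 2.20345 × 10^-9 s⁻¹
1/T₂ = 0.00304748 s⁻¹
|1/T₁ − 1/T₂| = 0.00304748 s⁻¹
T_syn = 1 / |1/T₁ − 1/T₂| = 328.14 s ≈ 5.469 minutes

Final answer: T_syn = 5.469 minutes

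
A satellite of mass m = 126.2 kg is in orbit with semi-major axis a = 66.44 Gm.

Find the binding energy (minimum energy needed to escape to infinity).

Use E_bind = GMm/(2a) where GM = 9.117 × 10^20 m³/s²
a = 66.44 Gm = 6.644 × 10^10 m
GM = 9.117 × 10^20 m³/s²
m = 126.2 kg
GMm = 9.117 × 10^20 × 126.2 = 1.15057 × 10^23 m³·kg/s²
2a = 1.3288 × 10^11 m
E_bind = GMm/(2a) = 8.65868 × 10^11 J ≈ 865.9 GJ

Final answer: 865.9 GJ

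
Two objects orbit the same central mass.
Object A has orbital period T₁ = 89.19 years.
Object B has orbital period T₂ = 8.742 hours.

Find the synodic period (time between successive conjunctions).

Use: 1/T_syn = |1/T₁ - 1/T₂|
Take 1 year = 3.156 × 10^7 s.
T₁ = 89.19 years = 2.81484 × 10^9 s
T₂ = 8.742 hours = 31471.2 s
1/T₁ = 3.5526 × 10^-10 s⁻¹
1/T₂ = 3.17751 × 10^-5 s⁻¹
|1/T₁ − 1/T₂| = 3.17747 × 10^-5 s⁻¹
T_syn = 1 / |1/T₁ − 1/T₂| = 31471.6 s ≈ 8.742 hours

Final answer: T_syn = 8.742 hours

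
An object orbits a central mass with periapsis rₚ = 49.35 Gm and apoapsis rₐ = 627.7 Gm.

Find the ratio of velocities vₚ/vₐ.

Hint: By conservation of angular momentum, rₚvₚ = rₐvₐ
rₚ = 49.35 Gm = 4.935 × 10^10 m
rₐ = 627.7 Gm = 6.277 × 10^11 m
rₚvₚ = rₐvₐ  ⇒  vₚ/vₐ = rₐ/rₚ
vₚ/vₐ = (6.277 × 10^11) / (4.935 × 10^10) = 12.7194

Final answer: vₚ/vₐ = 12.72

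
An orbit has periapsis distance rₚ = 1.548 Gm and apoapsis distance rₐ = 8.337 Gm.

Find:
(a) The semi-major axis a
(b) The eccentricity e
rₚ = 1.548 Gm = 1.548 × 10^9 m
rₐ = 8.337 Gm = 8.337 × 10^9 m
(a) a = (rₚ + rₐ)/2 = 4.9425 × 10^9 m ≈ 4.942 Gm
(b) e = (rₐ − rₚ)/(rₐ + rₚ) = (6.789 × 10^9) / (9.885 × 10^9) = 0.686798

Final answer:
(a) a = 4.942 Gm
(b) e = 0.6868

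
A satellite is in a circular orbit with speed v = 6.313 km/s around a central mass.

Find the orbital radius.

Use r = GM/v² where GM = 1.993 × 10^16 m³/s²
v = 6.313 km/s = 6313 m/s
GM = 1.993 × 10^16 m³/s²
v² = 3.9854 × 10^7 m²/s²
r = GM/v² = (1.993 × 10^16) / (3.9854 × 10^7) = 5.00076 × 10^8 m ≈ 500.1 Mm

Final answer: 500.1 Mm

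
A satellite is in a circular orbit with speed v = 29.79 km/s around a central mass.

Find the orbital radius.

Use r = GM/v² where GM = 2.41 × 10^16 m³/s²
v = 29.79 km/s = 29790 m/s
GM = 2.41 × 10^16 m³/s²
v² = 8.87444 × 10^8 m²/s²
r = GM/v² = (2.41 × 10^16) / (8.87444 × 10^8) = 2.71566 × 10^7 m ≈ 27.16 Mm

Final answer: 27.16 Mm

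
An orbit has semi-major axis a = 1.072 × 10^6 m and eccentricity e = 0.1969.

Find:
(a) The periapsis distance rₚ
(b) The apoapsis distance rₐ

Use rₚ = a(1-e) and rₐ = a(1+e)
a = 1.072 × 10^6 m
e = 0.1969:  1 − e = 0.8031,  1 + e = 1.1969
(a) rₚ = a(1 − e) = 1.072 × 10^6 m × 0.8031 = 860923 m ≈ 8.609 × 10^5 m
(b) rₐ = a(1 + e) = 1.072 × 10^6 m × 1.1969 = 1.28308 × 10^6 m ≈ 1.283 × 10^6 m

Final answer:
(a) rₚ = 8.609 × 10^5 m
(b) rₐ = 1.283 × 10^6 m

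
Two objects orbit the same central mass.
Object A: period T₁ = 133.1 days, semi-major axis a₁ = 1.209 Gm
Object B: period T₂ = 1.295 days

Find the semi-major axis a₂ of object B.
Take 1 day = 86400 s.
T₁ = 133.1 days = 1.14998 × 10^7 s
T₂ = 1.295 days = 111888 s
a₁ = 1.209 Gm = 1.209 × 10^9 m
Kepler's third law: (T₂/T₁)² = (a₂/a₁)³  ⇒  a₂ = a₁ (T₂/T₁)^(2/3)
T₂/T₁ = 0.00972953
(T₂/T₁)^(2/3) = 0.0455751
a₂ = 1.209 × 10^9 m × 0.0455751 = 5.51003 × 10^7 m ≈ 55.1 Mm

Final answer: a₂ = 55.1 Mm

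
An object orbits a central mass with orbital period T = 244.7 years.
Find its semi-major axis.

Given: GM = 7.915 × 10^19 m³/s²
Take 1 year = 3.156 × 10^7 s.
T = 244.7 years = 7.72273 × 10^9 s
GM = 7.915 × 10^19 m³/s²
Kepler's third law: a³ = GM T² / (4π²)
T² = 5.96406 × 10^19 s²
a³ = (7.915 × 10^19) × (5.96406 × 10^19) / (4π²) = 1.19573 × 10^38 m³
a = (a³)^(1/3) = 4.92657 × 10^12 m ≈ 4.927 × 10^12 m

Final answer: 4.927 × 10^12 m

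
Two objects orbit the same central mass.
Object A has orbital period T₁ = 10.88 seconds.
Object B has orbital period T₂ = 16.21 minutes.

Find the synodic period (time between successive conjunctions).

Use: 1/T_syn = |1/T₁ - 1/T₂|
T₁ = 10.88 seconds
T₂ = 16.21 minutes = 972.6 s
1/T₁ = 0.0919118 s⁻¹
1/T₂ = 0.00102817 s⁻¹
|1/T₁ − 1/T₂| = 0.0908836 s⁻¹
T_syn = 1 / |1/T₁ − 1/T₂| = 11.0031 s ≈ 11 seconds

Final answer: T_syn = 11 seconds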